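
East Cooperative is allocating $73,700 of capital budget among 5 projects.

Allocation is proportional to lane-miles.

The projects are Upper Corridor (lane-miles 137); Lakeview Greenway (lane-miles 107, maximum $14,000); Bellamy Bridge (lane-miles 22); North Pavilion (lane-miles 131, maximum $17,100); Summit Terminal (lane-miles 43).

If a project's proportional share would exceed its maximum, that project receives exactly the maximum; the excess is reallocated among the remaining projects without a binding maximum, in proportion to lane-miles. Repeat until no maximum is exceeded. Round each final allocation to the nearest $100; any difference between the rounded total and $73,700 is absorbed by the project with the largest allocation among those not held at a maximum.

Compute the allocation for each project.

Upper Corridor: $28,900 · Lakeview Greenway: $14,000 · Bellamy Bridge: $4,600 · North Pavilion: $17,100 · Summit Terminal: $9,100

Total lane-miles = 440.
Proportional shares (ignoring caps): Upper Corridor 22,947.50; Lakeview Greenway 17,922.50; Bellamy Bridge 3,685.00; North Pavilion 21,942.50; Summit Terminal 7,202.50.
Held at cap: Lakeview Greenway ($14,000), North Pavilion ($17,100); residual $42,600 reallocated over remaining lane-miles 202.
Redistributed shares: Upper Corridor 28,892.08 → $28,900; Bellamy Bridge 4,639.60 → $4,600; Summit Terminal 9,068.32 → $9,100.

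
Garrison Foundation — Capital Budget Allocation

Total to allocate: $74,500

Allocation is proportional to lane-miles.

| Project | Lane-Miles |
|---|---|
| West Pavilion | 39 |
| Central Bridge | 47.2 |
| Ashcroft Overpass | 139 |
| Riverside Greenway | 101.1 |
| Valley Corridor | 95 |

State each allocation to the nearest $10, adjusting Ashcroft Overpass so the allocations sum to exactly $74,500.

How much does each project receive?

Total lane-miles = 421.3.
Unrounded shares: West Pavilion 39/421.3 × $74,500 = 6,896.51; Central Bridge 47.2/421.3 × $74,500 = 8,346.55; Ashcroft Overpass 139/421.3 × $74,500 = 24,579.87; Riverside Greenway 101.1/421.3 × $74,500 = 17,877.88; Valley Corridor 95/421.3 × $74,500 = 16,799.19.
At nearest $10: West Pavilion $6,900; Central Bridge $8,350; Ashcroft Overpass $24,580; Riverside Greenway $17,880; Valley Corridor $16,800. Sum = $74,510.
Difference $74,500 − $74,510 = −$10 applied to Ashcroft Overpass: Ashcroft Overpass becomes $24,570.

West Pavilion: $6,900 | Central Bridge: $8,350 | Ashcroft Overpass: $24,570 | Riverside Greenway: $17,880 | Valley Corridor: $16,800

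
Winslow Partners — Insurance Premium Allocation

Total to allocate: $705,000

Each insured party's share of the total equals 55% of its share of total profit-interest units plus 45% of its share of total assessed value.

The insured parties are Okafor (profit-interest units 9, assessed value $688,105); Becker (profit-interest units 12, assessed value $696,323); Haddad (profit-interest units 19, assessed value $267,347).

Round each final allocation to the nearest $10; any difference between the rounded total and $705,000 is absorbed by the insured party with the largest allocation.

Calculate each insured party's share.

Okafor: $219,410 | Becker: $250,060 | Haddad: $235,530

Profit-interest units total 40; assessed value total 1,651,775.
Combined weights (55% profit-interest units + 45% assessed value): Okafor 0.3112; Becker 0.3547; Haddad 0.3341.
Unrounded shares: Okafor 219,405.40; Becker 250,065.05; Haddad 235,529.55.
At nearest $10: Okafor $219,410; Becker $250,070; Haddad $235,530. Sum = $705,010.
Difference $705,000 − $705,010 = −$10 applied to largest allocation (Becker): Becker becomes $250,060.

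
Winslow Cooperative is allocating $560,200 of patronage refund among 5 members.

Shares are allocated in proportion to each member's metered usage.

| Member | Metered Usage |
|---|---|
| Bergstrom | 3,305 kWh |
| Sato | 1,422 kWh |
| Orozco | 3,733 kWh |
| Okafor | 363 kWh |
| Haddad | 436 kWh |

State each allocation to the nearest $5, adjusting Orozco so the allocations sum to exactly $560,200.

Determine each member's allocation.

Bergstrom: $199,965; Sato: $86,035; Orozco: $225,855; Okafor: $21,965; Haddad: $26,380

Metered usage total: 9,259.
Pro-rata amounts: Bergstrom 3,305/9,259 × $560,200 = 199,963.39; Sato 1,422/9,259 × $560,200 = 86,035.68; Orozco 3,733/9,259 × $560,200 = 225,858.80; Okafor 363/9,259 × $560,200 = 21,962.70; Haddad 436/9,259 × $560,200 = 26,379.44.
Rounded to nearest $5: Bergstrom $199,965; Sato $86,035; Orozco $225,860; Okafor $21,965; Haddad $26,380. Sum = $560,205.
Difference $560,200 − $560,205 = −$5 applied to Orozco: Orozco becomes $225,855.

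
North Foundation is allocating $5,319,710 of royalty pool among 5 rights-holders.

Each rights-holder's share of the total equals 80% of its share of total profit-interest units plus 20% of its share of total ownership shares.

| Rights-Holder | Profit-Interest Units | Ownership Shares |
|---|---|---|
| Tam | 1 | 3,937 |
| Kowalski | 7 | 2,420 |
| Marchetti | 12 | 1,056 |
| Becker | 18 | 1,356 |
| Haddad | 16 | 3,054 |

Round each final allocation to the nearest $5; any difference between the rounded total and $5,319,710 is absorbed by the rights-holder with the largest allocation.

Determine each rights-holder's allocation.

Profit-interest units total 54; ownership shares total 11,823.
Combined weights (80% profit-interest units + 20% ownership shares): Tam 0.0814; Kowalski 0.1446; Marchetti 0.1956; Becker 0.2896; Haddad 0.2887.
Proportional shares: Tam 433,097.90; Kowalski 769,447.43; Marchetti 1,040,754.79; Becker 1,540,614.65; Haddad 1,535,795.23.
After rounding ($5): Tam $433,100; Kowalski $769,445; Marchetti $1,040,755; Becker $1,540,615; Haddad $1,535,795. Sum = $5,319,710.
No rounding difference to absorb.

Tam: $433,100 | Kowalski: $769,445 | Marchetti: $1,040,755 | Becker: $1,540,615 | Haddad: $1,535,795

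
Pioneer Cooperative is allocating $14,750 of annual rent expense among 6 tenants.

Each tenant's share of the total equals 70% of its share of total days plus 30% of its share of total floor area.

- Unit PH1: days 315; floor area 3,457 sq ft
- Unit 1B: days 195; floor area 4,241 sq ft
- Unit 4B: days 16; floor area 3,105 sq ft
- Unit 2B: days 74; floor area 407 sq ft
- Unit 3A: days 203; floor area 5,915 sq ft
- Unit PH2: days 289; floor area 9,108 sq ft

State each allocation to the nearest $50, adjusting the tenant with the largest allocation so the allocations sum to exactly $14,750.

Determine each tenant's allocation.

Unit PH1: $3,550; Unit 1B: $2,550; Unit 4B: $700; Unit 2B: $750; Unit 3A: $2,900; Unit PH2: $4,300

Totals — days 1,092, floor area 26,233.
Blended shares (70% days + 30% floor area): Unit PH1 0.2415; Unit 1B 0.1735; Unit 4B 0.0458; Unit 2B 0.0521; Unit 3A 0.1978; Unit PH2 0.2894.
Pro-rata amounts: Unit PH1 3,561.49; Unit 1B 2,559.12; Unit 4B 675.04; Unit 2B 768.33; Unit 3A 2,917.14; Unit PH2 4,268.88.
Rounded to nearest $50: Unit PH1 $3,550; Unit 1B $2,550; Unit 4B $700; Unit 2B $750; Unit 3A $2,900; Unit PH2 $4,250. Sum = $14,700.
Difference $14,750 − $14,700 = +$50 applied to largest allocation (Unit PH2): Unit PH2 becomes $4,300.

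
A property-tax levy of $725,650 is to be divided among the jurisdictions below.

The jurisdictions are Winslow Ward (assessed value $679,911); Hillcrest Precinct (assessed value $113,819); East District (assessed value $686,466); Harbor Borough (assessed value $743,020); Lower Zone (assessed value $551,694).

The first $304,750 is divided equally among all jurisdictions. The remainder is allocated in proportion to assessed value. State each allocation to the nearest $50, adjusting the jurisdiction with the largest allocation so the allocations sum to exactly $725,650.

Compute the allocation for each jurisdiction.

Winslow Ward: $164,100 | Hillcrest Precinct: $78,200 | East District: $165,050 | Harbor Borough: $173,650 | Lower Zone: $144,650

Equal tier: $304,750 ÷ 5 = $60,950 apiece.
Remainder $420,900 by assessed value (total 2,774,910): Winslow Ward 103,129.31 → $103,150; Hillcrest Precinct 17,264.13 → $17,250; East District 104,123.57 → $104,100; Harbor Borough 112,701.72 → $112,700; Lower Zone 83,681.27 → $83,700.
Totals: Winslow Ward $60,950 + $103,150 = $164,100; Hillcrest Precinct $60,950 + $17,250 = $78,200; East District $60,950 + $104,100 = $165,050; Harbor Borough $60,950 + $112,700 = $173,650; Lower Zone $60,950 + $83,700 = $144,650.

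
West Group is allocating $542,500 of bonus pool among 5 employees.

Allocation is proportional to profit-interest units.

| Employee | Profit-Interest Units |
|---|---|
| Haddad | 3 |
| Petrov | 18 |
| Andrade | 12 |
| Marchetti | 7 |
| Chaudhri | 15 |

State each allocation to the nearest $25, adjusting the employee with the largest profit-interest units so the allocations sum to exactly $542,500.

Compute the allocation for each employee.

Haddad: $29,600 · Petrov: $177,525 · Andrade: $118,375 · Marchetti: $69,050 · Chaudhri: $147,950

Sum of profit-interest units: 55.
Proportional shares: Haddad 3/55 × $542,500 = 29,590.91; Petrov 18/55 × $542,500 = 177,545.45; Andrade 12/55 × $542,500 = 118,363.64; Marchetti 7/55 × $542,500 = 69,045.45; Chaudhri 15/55 × $542,500 = 147,954.55.
After rounding ($25): Haddad $29,600; Petrov $177,550; Andrade $118,375; Marchetti $69,050; Chaudhri $147,950. Sum = $542,525.
Difference $542,500 − $542,525 = −$25 applied to largest profit-interest units (Petrov): Petrov becomes $177,525.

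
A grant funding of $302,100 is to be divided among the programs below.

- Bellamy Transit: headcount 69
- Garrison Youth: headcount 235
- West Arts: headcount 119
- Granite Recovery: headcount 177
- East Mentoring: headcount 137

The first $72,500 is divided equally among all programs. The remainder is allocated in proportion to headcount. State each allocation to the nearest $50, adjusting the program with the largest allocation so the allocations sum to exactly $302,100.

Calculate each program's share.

First tranche $72,500 split equally: $14,500 each.
Remainder $229,600 by headcount (total 737): Bellamy Transit 21,495.79 → $21,500; Garrison Youth 73,210.31 → $73,200; West Arts 37,072.46 → $37,050; Granite Recovery 55,141.38 → $55,150; East Mentoring 42,680.05 → $42,700.
Totals: Bellamy Transit $14,500 + $21,500 = $36,000; Garrison Youth $14,500 + $73,200 = $87,700; West Arts $14,500 + $37,050 = $51,550; Granite Recovery $14,500 + $55,150 = $69,650; East Mentoring $14,500 + $42,700 = $57,200.

Bellamy Transit: $36,000 | Garrison Youth: $87,700 | West Arts: $51,550 | Granite Recovery: $69,650 | East Mentoring: $57,200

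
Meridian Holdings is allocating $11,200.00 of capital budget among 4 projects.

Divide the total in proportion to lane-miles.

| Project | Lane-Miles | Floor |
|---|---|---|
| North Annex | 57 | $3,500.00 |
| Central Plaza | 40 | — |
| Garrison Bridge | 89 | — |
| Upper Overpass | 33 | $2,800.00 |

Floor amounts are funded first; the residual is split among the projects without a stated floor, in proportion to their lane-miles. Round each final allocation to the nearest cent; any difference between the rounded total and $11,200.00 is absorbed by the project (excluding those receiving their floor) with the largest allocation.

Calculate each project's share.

Minimums first: North Annex $3,500.00; Upper Overpass $2,800.00. Remaining pool $4,900.00.
Remaining pool split over remaining lane-miles 129: Central Plaza 1,519.3798 → $1,519.38; Garrison Bridge 3,380.6202 → $3,380.62.

North Annex: $3,500.00; Central Plaza: $1,519.38; Garrison Bridge: $3,380.62; Upper Overpass: $2,800.00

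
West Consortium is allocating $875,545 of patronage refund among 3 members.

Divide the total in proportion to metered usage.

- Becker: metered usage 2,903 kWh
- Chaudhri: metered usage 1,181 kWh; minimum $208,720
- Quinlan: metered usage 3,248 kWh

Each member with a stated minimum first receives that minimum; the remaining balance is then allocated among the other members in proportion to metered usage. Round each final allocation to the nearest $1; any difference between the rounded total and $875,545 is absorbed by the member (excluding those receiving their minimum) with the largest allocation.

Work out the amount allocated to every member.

Becker: $314,712; Chaudhri: $208,720; Quinlan: $352,113

Minimums first: Chaudhri $208,720. Balance $666,825.
Balance split over remaining metered usage 6,151: Becker 314,711.91 → $314,712; Quinlan 352,113.09 → $352,113.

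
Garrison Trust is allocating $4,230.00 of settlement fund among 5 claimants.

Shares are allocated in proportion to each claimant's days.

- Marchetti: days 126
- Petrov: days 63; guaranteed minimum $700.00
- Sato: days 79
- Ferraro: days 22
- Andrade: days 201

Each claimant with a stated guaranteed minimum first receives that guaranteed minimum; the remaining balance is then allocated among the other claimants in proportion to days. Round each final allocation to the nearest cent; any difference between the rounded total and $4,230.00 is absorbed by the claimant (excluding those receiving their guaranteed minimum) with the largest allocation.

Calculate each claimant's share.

Guaranteed amounts: Petrov $700.00. Residual $3,530.00.
Residual split over remaining days 428: Marchetti 1,039.2056 → $1,039.21; Sato 651.5654 → $651.57; Ferraro 181.4486 → $181.45; Andrade 1,657.7804 → $1,657.78.
Rounding difference −$0.01 applied to Andrade → $1,657.77.

Marchetti: $1,039.21 · Petrov: $700.00 · Sato: $651.57 · Ferraro: $181.45 · Andrade: $1,657.77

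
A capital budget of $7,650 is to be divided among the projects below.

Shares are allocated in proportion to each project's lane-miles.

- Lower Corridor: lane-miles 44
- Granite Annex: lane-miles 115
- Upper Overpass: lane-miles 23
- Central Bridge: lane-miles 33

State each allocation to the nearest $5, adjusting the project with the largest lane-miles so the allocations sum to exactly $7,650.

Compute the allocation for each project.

Lower Corridor: $1,565; Granite Annex: $4,090; Upper Overpass: $820; Central Bridge: $1,175

Lane-miles total: 44 + 115 + 23 + 33 = 215.
Pro-rata amounts: Lower Corridor 1,565.58; Granite Annex 4,091.86; Upper Overpass 818.37; Central Bridge 1,174.19.
After rounding ($5): Lower Corridor $1,565; Granite Annex $4,090; Upper Overpass $820; Central Bridge $1,175. Sum = $7,650.
Sum already equals the total — no adjustment.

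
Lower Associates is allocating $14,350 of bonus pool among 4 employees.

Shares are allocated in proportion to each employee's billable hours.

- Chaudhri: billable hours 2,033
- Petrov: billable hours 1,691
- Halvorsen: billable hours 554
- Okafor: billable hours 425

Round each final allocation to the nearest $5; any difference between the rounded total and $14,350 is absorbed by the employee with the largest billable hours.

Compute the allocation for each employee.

Chaudhri: $6,205; Petrov: $5,160; Halvorsen: $1,690; Okafor: $1,295

Total billable hours = 2,033 + 1,691 + 554 + 425 = 4,703.
Pro-rata amounts: Chaudhri 6,203.18; Petrov 5,159.65; Halvorsen 1,690.39; Okafor 1,296.78.
After rounding ($5): Chaudhri $6,205; Petrov $5,160; Halvorsen $1,690; Okafor $1,295. Sum = $14,350.
Sum already equals the total — no adjustment.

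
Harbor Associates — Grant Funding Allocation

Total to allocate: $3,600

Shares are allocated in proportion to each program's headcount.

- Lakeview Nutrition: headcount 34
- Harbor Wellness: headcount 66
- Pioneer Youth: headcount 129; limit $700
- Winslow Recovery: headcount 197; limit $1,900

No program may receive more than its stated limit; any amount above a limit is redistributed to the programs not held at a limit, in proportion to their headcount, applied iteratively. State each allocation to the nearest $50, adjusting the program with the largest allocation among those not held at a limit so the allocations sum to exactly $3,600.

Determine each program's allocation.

Total headcount = 426.
Unconstrained shares: Lakeview Nutrition 287.32; Harbor Wellness 557.75; Pioneer Youth 1,090.14; Winslow Recovery 1,664.79.
Capped: Pioneer Youth ($700); balance $2,900 reallocated over remaining headcount 297.
Capped: Winslow Recovery ($1,900); balance $1,000 reallocated over remaining headcount 100.
Redistributed shares: Lakeview Nutrition 340.00 → $350; Harbor Wellness 660.00 → $650.

Lakeview Nutrition: $350; Harbor Wellness: $650; Pioneer Youth: $700; Winslow Recovery: $1,900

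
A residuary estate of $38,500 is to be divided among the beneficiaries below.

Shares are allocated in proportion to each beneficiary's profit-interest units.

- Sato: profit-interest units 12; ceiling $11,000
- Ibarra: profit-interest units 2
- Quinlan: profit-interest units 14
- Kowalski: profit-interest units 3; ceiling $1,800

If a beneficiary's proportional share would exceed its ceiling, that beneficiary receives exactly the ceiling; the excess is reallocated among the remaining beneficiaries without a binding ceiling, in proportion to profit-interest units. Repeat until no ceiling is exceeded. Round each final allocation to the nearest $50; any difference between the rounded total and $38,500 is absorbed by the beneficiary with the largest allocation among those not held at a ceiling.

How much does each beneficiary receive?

Sato: $11,000 | Ibarra: $3,200 | Quinlan: $22,500 | Kowalski: $1,800

Total profit-interest units = 31.
Pro-rata shares before constraints: Sato 14,903.23; Ibarra 2,483.87; Quinlan 17,387.10; Kowalski 3,725.81.
Cap binds for Sato ($11,000), Kowalski ($1,800); remaining pool $25,700 reallocated over remaining profit-interest units 16.
Remaining shares: Ibarra 3,212.50 → $3,200; Quinlan 22,487.50 → $22,500.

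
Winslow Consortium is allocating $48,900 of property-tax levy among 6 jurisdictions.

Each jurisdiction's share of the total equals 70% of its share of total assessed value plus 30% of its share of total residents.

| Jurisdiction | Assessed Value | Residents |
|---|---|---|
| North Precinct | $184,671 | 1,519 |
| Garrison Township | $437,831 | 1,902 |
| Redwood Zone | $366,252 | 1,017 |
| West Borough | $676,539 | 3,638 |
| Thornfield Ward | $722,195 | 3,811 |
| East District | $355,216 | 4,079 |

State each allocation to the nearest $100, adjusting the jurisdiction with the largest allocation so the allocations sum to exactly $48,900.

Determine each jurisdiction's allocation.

Assessed value total 2,742,704; residents total 15,966.
Composite weights (70% assessed value + 30% residents): North Precinct 0.0757; Garrison Township 0.1475; Redwood Zone 0.1126; West Borough 0.2410; Thornfield Ward 0.2559; East District 0.1673.
Raw shares: North Precinct 3,700.46; Garrison Township 7,211.91; Redwood Zone 5,505.41; West Borough 11,786.16; Thornfield Ward 12,514.92; East District 8,181.13.
At nearest $100: North Precinct $3,700; Garrison Township $7,200; Redwood Zone $5,500; West Borough $11,800; Thornfield Ward $12,500; East District $8,200. Sum = $48,900.
Rounded total matches; no reconciliation needed.

North Precinct: $3,700; Garrison Township: $7,200; Redwood Zone: $5,500; West Borough: $11,800; Thornfield Ward: $12,500; East District: $8,200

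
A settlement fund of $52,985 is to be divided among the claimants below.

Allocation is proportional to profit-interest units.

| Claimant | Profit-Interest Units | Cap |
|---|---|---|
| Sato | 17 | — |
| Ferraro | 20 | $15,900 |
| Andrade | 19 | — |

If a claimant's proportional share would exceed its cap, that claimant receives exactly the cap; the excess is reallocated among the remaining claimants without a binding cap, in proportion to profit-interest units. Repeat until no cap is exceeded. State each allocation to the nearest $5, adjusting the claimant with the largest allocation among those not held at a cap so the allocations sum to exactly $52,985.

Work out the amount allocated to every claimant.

Total profit-interest units = 56.
Pro-rata shares before constraints: Sato 16,084.73; Ferraro 18,923.21; Andrade 17,977.05.
Capped: Ferraro ($15,900); remaining pool $37,085 reallocated over remaining profit-interest units 36.
Redistributed shares: Sato 17,512.36 → $17,510; Andrade 19,572.64 → $19,575.

Sato: $17,510 | Ferraro: $15,900 | Andrade: $19,575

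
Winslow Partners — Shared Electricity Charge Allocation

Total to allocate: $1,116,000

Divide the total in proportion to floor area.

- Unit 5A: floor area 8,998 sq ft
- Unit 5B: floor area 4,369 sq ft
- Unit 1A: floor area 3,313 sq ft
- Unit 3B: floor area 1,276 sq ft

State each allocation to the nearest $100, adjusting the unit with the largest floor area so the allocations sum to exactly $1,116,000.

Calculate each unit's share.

Sum of floor area: 17,956.
Raw shares: Unit 5A 8,998/17,956 × $1,116,000 = 559,243.04; Unit 5B 4,369/17,956 × $1,116,000 = 271,541.77; Unit 1A 3,313/17,956 × $1,116,000 = 205,909.33; Unit 3B 1,276/17,956 × $1,116,000 = 79,305.86.
At nearest $100: Unit 5A $559,200; Unit 5B $271,500; Unit 1A $205,900; Unit 3B $79,300. Sum = $1,115,900.
Difference $1,116,000 − $1,115,900 = +$100 applied to largest floor area (Unit 5A): Unit 5A becomes $559,300.

Unit 5A: $559,300; Unit 5B: $271,500; Unit 1A: $205,900; Unit 3B: $79,300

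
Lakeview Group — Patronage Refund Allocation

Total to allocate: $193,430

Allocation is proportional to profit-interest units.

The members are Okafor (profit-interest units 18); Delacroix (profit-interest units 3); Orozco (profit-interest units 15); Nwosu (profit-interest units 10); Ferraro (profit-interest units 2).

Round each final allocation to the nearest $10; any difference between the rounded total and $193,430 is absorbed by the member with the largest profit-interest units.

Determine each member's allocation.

Okafor: $72,530 | Delacroix: $12,090 | Orozco: $60,450 | Nwosu: $40,300 | Ferraro: $8,060

Combined profit-interest units = 18 + 3 + 15 + 10 + 2 = 48.
Raw shares: Okafor 72,536.25; Delacroix 12,089.38; Orozco 60,446.88; Nwosu 40,297.92; Ferraro 8,059.58.
At nearest $10: Okafor $72,540; Delacroix $12,090; Orozco $60,450; Nwosu $40,300; Ferraro $8,060. Sum = $193,440.
Difference $193,430 − $193,440 = −$10 applied to largest profit-interest units (Okafor): Okafor becomes $72,530.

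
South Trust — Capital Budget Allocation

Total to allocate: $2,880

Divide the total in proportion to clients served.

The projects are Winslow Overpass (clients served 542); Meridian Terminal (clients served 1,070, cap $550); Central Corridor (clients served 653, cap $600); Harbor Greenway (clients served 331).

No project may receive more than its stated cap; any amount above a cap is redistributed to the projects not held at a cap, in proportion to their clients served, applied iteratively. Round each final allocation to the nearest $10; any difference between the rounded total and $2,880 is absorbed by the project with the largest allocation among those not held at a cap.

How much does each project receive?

Total clients served = 2,596.
Unconstrained shares: Winslow Overpass 601.29; Meridian Terminal 1,187.06; Central Corridor 724.44; Harbor Greenway 367.21.
Capped: Meridian Terminal ($550), Central Corridor ($600); remaining pool $1,730 reallocated over remaining clients served 873.
Remaining shares: Winslow Overpass 1,074.07 → $1,070; Harbor Greenway 655.93 → $660.

Winslow Overpass: $1,070 | Meridian Terminal: $550 | Central Corridor: $600 | Harbor Greenway: $660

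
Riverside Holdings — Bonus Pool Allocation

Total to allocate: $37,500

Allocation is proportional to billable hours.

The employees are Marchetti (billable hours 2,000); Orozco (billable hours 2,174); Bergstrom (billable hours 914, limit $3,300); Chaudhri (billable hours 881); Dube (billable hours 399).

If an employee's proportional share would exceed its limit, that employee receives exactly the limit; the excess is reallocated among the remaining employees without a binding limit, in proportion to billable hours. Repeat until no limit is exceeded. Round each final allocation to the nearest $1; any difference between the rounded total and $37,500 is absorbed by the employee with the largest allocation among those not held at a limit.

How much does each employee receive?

Marchetti: $12,541 · Orozco: $13,633 · Bergstrom: $3,300 · Chaudhri: $5,524 · Dube: $2,502

Billable hours total: 6,368.
Pro-rata shares before constraints: Marchetti 11,777.64; Orozco 12,802.29; Bergstrom 5,382.38; Chaudhri 5,188.05; Dube 2,349.64.
Capped: Bergstrom ($3,300); balance $34,200 reallocated over remaining billable hours 5,454.
Remaining shares: Marchetti 12,541.25 → $12,541; Orozco 13,632.34 → $13,632; Chaudhri 5,524.42 → $5,524; Dube 2,501.98 → $2,502.
Rounding difference +$1 applied to Orozco → $13,633.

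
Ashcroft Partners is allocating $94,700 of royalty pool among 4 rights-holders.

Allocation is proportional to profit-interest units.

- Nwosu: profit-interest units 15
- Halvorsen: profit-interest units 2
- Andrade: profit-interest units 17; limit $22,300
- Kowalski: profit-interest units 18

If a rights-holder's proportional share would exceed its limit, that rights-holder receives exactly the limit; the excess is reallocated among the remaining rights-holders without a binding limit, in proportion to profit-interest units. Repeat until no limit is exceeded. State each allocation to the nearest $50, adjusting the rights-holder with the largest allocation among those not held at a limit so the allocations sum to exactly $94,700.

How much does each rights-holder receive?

Combined profit-interest units = 52.
Pro-rata shares before constraints: Nwosu 27,317.31; Halvorsen 3,642.31; Andrade 30,959.62; Kowalski 32,780.77.
Capped: Andrade ($22,300); balance $72,400 reallocated over remaining profit-interest units 35.
Remaining shares: Nwosu 31,028.57 → $31,050; Halvorsen 4,137.14 → $4,150; Kowalski 37,234.29 → $37,250.
Rounding difference −$50 applied to Kowalski → $37,200.

Nwosu: $31,050 | Halvorsen: $4,150 | Andrade: $22,300 | Kowalski: $37,200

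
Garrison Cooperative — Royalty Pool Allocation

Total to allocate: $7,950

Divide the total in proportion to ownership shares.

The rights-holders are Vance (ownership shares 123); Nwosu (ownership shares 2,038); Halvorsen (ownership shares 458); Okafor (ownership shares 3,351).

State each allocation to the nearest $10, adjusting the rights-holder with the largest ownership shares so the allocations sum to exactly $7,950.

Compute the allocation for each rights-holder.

Vance: $160 · Nwosu: $2,710 · Halvorsen: $610 · Okafor: $4,470

Combined ownership shares = 5,970.
Raw shares: Vance 123/5,970 × $7,950 = 163.79; Nwosu 2,038/5,970 × $7,950 = 2,713.92; Halvorsen 458/5,970 × $7,950 = 609.90; Okafor 3,351/5,970 × $7,950 = 4,462.39.
After rounding ($10): Vance $160; Nwosu $2,710; Halvorsen $610; Okafor $4,460. Sum = $7,940.
Difference $7,950 − $7,940 = +$10 applied to largest ownership shares (Okafor): Okafor becomes $4,470.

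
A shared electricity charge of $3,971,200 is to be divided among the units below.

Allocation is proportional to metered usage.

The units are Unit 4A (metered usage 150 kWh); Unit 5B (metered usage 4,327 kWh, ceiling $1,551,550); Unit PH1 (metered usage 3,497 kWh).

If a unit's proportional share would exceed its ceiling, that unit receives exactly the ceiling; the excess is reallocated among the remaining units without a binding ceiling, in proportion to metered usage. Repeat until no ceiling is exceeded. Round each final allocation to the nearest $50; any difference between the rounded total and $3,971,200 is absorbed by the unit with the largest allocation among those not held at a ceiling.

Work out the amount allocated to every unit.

Combined metered usage = 7,974.
Pro-rata shares before constraints: Unit 4A 74,702.78; Unit 5B 2,154,926.31; Unit PH1 1,741,570.91.
Capped: Unit 5B ($1,551,550); residual $2,419,650 reallocated over remaining metered usage 3,647.
Remaining shares: Unit 4A 99,519.47 → $99,500; Unit PH1 2,320,130.53 → $2,320,150.

Unit 4A: $99,500 | Unit 5B: $1,551,550 | Unit PH1: $2,320,150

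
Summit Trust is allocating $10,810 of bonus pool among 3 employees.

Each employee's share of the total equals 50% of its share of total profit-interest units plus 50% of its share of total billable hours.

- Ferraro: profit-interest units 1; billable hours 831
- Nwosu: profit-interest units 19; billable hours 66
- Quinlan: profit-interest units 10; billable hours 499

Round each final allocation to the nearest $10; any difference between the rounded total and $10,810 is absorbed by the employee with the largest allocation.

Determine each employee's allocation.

Ferraro: $3,400 | Nwosu: $3,680 | Quinlan: $3,730

Profit-interest units total 30; billable hours total 1,396.
Blended shares (50% profit-interest units + 50% billable hours): Ferraro 0.3143; Nwosu 0.3403; Quinlan 0.3454.
Unrounded shares: Ferraro 3,397.61; Nwosu 3,678.70; Quinlan 3,733.68.
After rounding ($10): Ferraro $3,400; Nwosu $3,680; Quinlan $3,730. Sum = $10,810.
Rounded total matches; no reconciliation needed.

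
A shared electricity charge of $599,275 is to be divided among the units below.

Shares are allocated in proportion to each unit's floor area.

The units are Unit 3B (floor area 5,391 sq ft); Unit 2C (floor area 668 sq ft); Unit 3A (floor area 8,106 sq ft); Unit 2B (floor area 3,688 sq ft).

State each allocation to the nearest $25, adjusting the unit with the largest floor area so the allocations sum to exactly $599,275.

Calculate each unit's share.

Combined floor area = 5,391 + 668 + 8,106 + 3,688 = 17,853.
Proportional shares: Unit 3B 180,960.71; Unit 2C 22,422.88; Unit 3A 272,095.62; Unit 2B 123,795.79.
Rounded to nearest $25: Unit 3B $180,950; Unit 2C $22,425; Unit 3A $272,100; Unit 2B $123,800. Sum = $599,275.
Rounded total matches; no reconciliation needed.

Unit 3B: $180,950 | Unit 2C: $22,425 | Unit 3A: $272,100 | Unit 2B: $123,800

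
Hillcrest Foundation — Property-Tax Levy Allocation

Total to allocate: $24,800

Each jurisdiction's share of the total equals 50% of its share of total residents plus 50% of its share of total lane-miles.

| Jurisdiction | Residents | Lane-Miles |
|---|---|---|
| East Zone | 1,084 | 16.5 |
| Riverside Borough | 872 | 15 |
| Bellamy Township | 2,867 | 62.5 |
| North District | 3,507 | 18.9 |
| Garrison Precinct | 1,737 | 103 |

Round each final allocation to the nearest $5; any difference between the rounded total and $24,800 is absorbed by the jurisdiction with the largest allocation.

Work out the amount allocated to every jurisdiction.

Residents total 10,067; lane-miles total 215.9.
Blended shares (50% residents + 50% lane-miles): East Zone 0.0921; Riverside Borough 0.0780; Bellamy Township 0.2871; North District 0.2180; Garrison Precinct 0.3248.
Unrounded shares: East Zone 2,282.88; Riverside Borough 1,935.59; Bellamy Township 7,121.04; North District 5,405.24; Garrison Precinct 8,055.25.
Rounded to nearest $5: East Zone $2,285; Riverside Borough $1,935; Bellamy Township $7,120; North District $5,405; Garrison Precinct $8,055. Sum = $24,800.
Rounded total matches; no reconciliation needed.

East Zone: $2,285; Riverside Borough: $1,935; Bellamy Township: $7,120; North District: $5,405; Garrison Precinct: $8,055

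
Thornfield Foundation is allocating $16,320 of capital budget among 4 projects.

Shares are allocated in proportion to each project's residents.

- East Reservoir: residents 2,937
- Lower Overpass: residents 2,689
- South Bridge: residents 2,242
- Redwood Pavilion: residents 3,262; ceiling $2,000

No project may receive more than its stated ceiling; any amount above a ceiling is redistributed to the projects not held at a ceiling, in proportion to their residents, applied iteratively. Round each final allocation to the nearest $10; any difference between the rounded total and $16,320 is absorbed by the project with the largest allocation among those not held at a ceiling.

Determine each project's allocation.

Residents total: 11,130.
Pro-rata shares before constraints: East Reservoir 4,306.54; Lower Overpass 3,942.90; South Bridge 3,287.46; Redwood Pavilion 4,783.09.
Held at cap: Redwood Pavilion ($2,000); balance $14,320 reallocated over remaining residents 7,868.
Shares after redistribution: East Reservoir 5,345.43 → $5,350; Lower Overpass 4,894.06 → $4,890; South Bridge 4,080.51 → $4,080.

East Reservoir: $5,350 · Lower Overpass: $4,890 · South Bridge: $4,080 · Redwood Pavilion: $2,000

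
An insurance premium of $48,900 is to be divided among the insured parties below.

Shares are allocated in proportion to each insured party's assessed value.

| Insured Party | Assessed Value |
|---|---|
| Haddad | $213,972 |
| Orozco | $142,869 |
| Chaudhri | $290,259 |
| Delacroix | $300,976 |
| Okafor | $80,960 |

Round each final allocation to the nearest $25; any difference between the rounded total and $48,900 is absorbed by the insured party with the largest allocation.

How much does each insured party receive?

Assessed value total: 1,029,036.
Pro-rata amounts: Haddad 213,972/1,029,036 × $48,900 = 10,167.99; Orozco 142,869/1,029,036 × $48,900 = 6,789.16; Chaudhri 290,259/1,029,036 × $48,900 = 13,793.17; Delacroix 300,976/1,029,036 × $48,900 = 14,302.44; Okafor 80,960/1,029,036 × $48,900 = 3,847.24.
After rounding ($25): Haddad $10,175; Orozco $6,800; Chaudhri $13,800; Delacroix $14,300; Okafor $3,850. Sum = $48,925.
Difference $48,900 − $48,925 = −$25 applied to largest allocation (Delacroix): Delacroix becomes $14,275.

Haddad: $10,175; Orozco: $6,800; Chaudhri: $13,800; Delacroix: $14,275; Okafor: $3,850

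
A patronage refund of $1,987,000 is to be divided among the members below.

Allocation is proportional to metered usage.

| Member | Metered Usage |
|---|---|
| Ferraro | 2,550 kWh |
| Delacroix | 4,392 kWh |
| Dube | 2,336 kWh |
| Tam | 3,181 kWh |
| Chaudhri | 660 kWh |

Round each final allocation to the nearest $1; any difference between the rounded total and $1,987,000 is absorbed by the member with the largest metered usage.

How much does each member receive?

Metered usage total: 13,119.
Raw shares: Ferraro 2,550/13,119 × $1,987,000 = 386,222.27; Delacroix 4,392/13,119 × $1,987,000 = 665,211.07; Dube 2,336/13,119 × $1,987,000 = 353,809.89; Tam 3,181/13,119 × $1,987,000 = 481,793.35; Chaudhri 660/13,119 × $1,987,000 = 99,963.41.
After rounding ($1): Ferraro $386,222; Delacroix $665,211; Dube $353,810; Tam $481,793; Chaudhri $99,963. Sum = $1,986,999.
Difference $1,987,000 − $1,986,999 = +$1 applied to largest metered usage (Delacroix): Delacroix becomes $665,212.

Ferraro: $386,222 · Delacroix: $665,212 · Dube: $353,810 · Tam: $481,793 · Chaudhri: $99,963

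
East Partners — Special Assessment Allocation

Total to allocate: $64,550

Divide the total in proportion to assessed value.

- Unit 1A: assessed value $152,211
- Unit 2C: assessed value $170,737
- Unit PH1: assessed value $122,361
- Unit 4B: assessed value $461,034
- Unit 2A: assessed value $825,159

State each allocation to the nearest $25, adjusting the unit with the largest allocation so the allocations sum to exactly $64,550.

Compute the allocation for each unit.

Total assessed value = 1,731,502.
Unrounded shares: Unit 1A 152,211/1,731,502 × $64,550 = 5,674.39; Unit 2C 170,737/1,731,502 × $64,550 = 6,365.04; Unit PH1 122,361/1,731,502 × $64,550 = 4,561.59; Unit 4B 461,034/1,731,502 × $64,550 = 17,187.24; Unit 2A 825,159/1,731,502 × $64,550 = 30,761.74.
Rounded to nearest $25: Unit 1A $5,675; Unit 2C $6,375; Unit PH1 $4,550; Unit 4B $17,175; Unit 2A $30,750. Sum = $64,525.
Difference $64,550 − $64,525 = +$25 applied to largest allocation (Unit 2A): Unit 2A becomes $30,775.

Unit 1A: $5,675; Unit 2C: $6,375; Unit PH1: $4,550; Unit 4B: $17,175; Unit 2A: $30,775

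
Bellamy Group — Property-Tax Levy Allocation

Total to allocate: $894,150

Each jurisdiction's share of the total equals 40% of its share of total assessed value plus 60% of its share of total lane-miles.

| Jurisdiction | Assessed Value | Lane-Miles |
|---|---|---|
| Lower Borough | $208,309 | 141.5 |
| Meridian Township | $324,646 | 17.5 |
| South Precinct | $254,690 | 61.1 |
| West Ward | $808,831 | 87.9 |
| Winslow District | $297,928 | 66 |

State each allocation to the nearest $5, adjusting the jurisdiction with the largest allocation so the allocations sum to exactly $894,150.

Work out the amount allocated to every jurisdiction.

Lower Borough: $242,305; Meridian Township: $86,395; South Precinct: $135,730; West Ward: $278,795; Winslow District: $150,925

Totals — assessed value 1,894,404, lane-miles 374.
Composite weights (40% assessed value + 60% lane-miles): Lower Borough 0.2710; Meridian Township 0.0966; South Precinct 0.1518; West Ward 0.3118; Winslow District 0.1688.
Unrounded shares: Lower Borough 242,305.19; Meridian Township 86,395.71; South Precinct 135,730.83; West Ward 278,795.30; Winslow District 150,922.97.
Rounded to nearest $5: Lower Borough $242,305; Meridian Township $86,395; South Precinct $135,730; West Ward $278,795; Winslow District $150,925. Sum = $894,150.
Rounded total matches; no reconciliation needed.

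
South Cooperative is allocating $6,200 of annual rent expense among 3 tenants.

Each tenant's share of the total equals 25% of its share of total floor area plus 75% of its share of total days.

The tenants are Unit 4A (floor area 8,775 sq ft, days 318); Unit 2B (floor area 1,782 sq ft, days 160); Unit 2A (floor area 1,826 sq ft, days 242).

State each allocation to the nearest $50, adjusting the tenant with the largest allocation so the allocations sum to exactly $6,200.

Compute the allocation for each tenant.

Unit 4A: $3,150 | Unit 2B: $1,250 | Unit 2A: $1,800

Floor area total 12,383; days total 720.
Composite weights (25% floor area + 75% days): Unit 4A 0.5084; Unit 2B 0.2026; Unit 2A 0.2889.
Unrounded shares: Unit 4A 3,152.13; Unit 2B 1,256.39; Unit 2A 1,791.48.
At nearest $50: Unit 4A $3,150; Unit 2B $1,250; Unit 2A $1,800. Sum = $6,200.
Sum already equals the total — no adjustment.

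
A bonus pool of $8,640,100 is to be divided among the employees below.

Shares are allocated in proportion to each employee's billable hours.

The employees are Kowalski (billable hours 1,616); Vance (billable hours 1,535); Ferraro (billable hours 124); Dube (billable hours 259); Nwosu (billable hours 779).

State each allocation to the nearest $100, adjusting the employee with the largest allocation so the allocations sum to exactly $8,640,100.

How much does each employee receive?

Kowalski: $3,237,400 · Vance: $3,075,000 · Ferraro: $248,400 · Dube: $518,800 · Nwosu: $1,560,500

Combined billable hours = 4,313.
Proportional shares: Kowalski 1,616/4,313 × $8,640,100 = 3,237,283.00; Vance 1,535/4,313 × $8,640,100 = 3,075,018.20; Ferraro 124/4,313 × $8,640,100 = 248,405.38; Dube 259/4,313 × $8,640,100 = 518,846.72; Nwosu 779/4,313 × $8,640,100 = 1,560,546.70.
At nearest $100: Kowalski $3,237,300; Vance $3,075,000; Ferraro $248,400; Dube $518,800; Nwosu $1,560,500. Sum = $8,640,000.
Difference $8,640,100 − $8,640,000 = +$100 applied to largest allocation (Kowalski): Kowalski becomes $3,237,400.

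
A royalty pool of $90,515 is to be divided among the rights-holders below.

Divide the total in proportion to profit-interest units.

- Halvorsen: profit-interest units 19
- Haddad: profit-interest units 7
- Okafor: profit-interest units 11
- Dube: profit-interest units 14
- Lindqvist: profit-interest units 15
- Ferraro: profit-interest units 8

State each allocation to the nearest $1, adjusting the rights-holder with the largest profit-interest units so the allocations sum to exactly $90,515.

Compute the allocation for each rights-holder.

Halvorsen: $23,241 | Haddad: $8,562 | Okafor: $13,455 | Dube: $17,124 | Lindqvist: $18,348 | Ferraro: $9,785

Profit-interest units total: 74.
Raw shares: Halvorsen 19/74 × $90,515 = 23,240.34; Haddad 7/74 × $90,515 = 8,562.23; Okafor 11/74 × $90,515 = 13,454.93; Dube 14/74 × $90,515 = 17,124.46; Lindqvist 15/74 × $90,515 = 18,347.64; Ferraro 8/74 × $90,515 = 9,785.41.
Rounded to nearest $1: Halvorsen $23,240; Haddad $8,562; Okafor $13,455; Dube $17,124; Lindqvist $18,348; Ferraro $9,785. Sum = $90,514.
Difference $90,515 − $90,514 = +$1 applied to largest profit-interest units (Halvorsen): Halvorsen becomes $23,241.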